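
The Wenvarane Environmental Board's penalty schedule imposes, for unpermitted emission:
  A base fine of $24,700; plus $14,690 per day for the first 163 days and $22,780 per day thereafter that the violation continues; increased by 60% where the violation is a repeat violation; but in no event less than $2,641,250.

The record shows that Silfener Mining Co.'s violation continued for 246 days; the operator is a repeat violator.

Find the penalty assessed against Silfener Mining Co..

$6,895,856

First 163 days: 163 × $14,690 = $2,394,470
Remaining days: (246 − 163) × $22,780 = $1,890,740
Per-day component: $2,394,470 + $1,890,740 = $4,285,210
Base plus per-day: $24,700 + $4,285,210 = $4,309,910
Enhancement: 60% of $4,309,910 = $2,585,946
Enhanced fine: $4,309,910 + $2,585,946 = $6,895,856
Minimum $2,641,250: $6,895,856 meets the minimum, no increase.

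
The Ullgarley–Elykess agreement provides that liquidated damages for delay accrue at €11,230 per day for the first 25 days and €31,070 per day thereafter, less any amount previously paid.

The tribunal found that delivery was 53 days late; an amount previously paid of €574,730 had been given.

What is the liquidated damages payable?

€575,980

First 25 days: 25 × €11,230 = €280,750
Remaining days: (53 − 25) × €31,070 = €869,960
Accrued per-day damages: €280,750 + €869,960 = €1,150,710
Less amount previously paid: €1,150,710 − €574,730 = €575,980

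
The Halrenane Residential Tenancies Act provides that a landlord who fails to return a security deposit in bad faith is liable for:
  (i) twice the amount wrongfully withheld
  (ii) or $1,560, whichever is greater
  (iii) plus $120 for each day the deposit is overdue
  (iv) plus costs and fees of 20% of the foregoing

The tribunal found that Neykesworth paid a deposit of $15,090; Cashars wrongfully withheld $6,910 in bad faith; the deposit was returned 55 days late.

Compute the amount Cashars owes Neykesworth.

Doubled: 2 × $6,910 = $13,820
Minimum $1,560: $13,820 meets the minimum, no increase.
Late-return penalty: 55 × $120 = $6,600
Damages plus late penalty: $13,820 + $6,600 = $20,420
Costs and fees: 20% of $20,420 = $4,084
Total recovery: $20,420 + $4,084 = $24,504

$24,504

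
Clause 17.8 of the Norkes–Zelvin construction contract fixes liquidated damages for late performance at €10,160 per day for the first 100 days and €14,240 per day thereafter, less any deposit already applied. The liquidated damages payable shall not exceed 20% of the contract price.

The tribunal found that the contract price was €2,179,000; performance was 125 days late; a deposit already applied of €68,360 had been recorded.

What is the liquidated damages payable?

€435,800

First 100 days: 100 × €10,160 = €1,016,000
Remaining days: (125 − 100) × €14,240 = €356,000
Accrued per-day damages: €1,016,000 + €356,000 = €1,372,000
Less deposit already applied: €1,372,000 − €68,360 = €1,303,640
Cap: 20% of €2,179,000 = €435,800
Cap at €435,800: €1,303,640 exceeds the cap → €435,800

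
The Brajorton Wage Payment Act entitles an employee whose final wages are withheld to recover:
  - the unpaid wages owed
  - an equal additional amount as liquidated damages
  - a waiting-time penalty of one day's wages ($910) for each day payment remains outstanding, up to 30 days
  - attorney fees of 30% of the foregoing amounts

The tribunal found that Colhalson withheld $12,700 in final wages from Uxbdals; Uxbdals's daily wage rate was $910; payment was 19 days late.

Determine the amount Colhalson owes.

$55,497

Liquidated damages (equal amount): $12,700
Penalty days: min(19, 30) = 19
Waiting-time penalty: 19 × $910 = $17,290
Subtotal: $12,700 + $12,700 + $17,290 = $42,690
Attorney fees: 30% of $42,690 = $12,807
Total award: $42,690 + $12,807 = $55,497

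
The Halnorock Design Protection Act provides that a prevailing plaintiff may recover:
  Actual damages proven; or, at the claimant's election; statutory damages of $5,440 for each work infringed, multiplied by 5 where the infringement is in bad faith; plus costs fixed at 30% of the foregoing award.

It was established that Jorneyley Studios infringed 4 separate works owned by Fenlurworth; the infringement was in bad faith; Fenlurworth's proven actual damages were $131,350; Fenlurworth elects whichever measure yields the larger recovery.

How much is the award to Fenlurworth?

Statutory damages: 4 × $5,440 = $21,760
Multiplied by 5: 5 × $21,760 = $108,800
Greater of actual damages ($131,350) or enhanced statutory damages ($108,800): $131,350
Costs: 30% of $131,350 = $39,405
Award plus costs: $131,350 + $39,405 = $170,755

$170,755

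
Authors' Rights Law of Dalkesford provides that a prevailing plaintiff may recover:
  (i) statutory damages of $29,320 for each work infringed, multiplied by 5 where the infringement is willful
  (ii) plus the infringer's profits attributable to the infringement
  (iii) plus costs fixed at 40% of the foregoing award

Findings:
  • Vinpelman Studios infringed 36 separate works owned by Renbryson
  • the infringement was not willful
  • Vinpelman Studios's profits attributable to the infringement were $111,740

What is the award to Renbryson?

$1,634,164

Statutory damages: 36 × $29,320 = $1,055,520
Infringement not willful: no ×5 enhancement.
Combined award: $1,055,520 + $111,740 = $1,167,260
Costs: 40% of $1,167,260 = $466,904
Award plus costs: $1,167,260 + $466,904 = $1,634,164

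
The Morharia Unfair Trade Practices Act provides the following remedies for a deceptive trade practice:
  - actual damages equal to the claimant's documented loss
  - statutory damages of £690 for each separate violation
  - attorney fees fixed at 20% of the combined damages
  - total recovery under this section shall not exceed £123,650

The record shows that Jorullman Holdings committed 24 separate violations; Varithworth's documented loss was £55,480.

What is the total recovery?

Statutory damages: 24 × £690 = £16,560
Combined damages: £55,480 + £16,560 = £72,040
Attorney fees: 20% of £72,040 = £14,408
Total before cap: £72,040 + £14,408 = £86,448
Cap at £123,650: £86,448 is within the cap, no reduction.

£86,448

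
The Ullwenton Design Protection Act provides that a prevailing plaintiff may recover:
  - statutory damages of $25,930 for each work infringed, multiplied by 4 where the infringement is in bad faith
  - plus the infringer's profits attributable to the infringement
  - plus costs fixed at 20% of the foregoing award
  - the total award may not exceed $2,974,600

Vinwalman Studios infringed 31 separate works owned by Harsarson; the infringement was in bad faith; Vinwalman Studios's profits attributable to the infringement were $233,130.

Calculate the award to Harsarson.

Statutory damages: 31 × $25,930 = $803,830
Multiplied by 4: 4 × $803,830 = $3,215,320
Combined award: $3,215,320 + $233,130 = $3,448,450
Costs: 20% of $3,448,450 = $689,690
Award plus costs: $3,448,450 + $689,690 = $4,138,140
Cap at $2,974,600: $4,138,140 exceeds the cap → $2,974,600

$2,974,600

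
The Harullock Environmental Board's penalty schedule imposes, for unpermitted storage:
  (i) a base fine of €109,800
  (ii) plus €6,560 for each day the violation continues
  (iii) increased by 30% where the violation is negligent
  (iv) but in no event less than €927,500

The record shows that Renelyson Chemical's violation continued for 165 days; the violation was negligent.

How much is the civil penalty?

€1,549,860

Per-day component: 165 × €6,560 = €1,082,400
Base plus per-day: €109,800 + €1,082,400 = €1,192,200
Enhancement: 30% of €1,192,200 = €357,660
Enhanced fine: €1,192,200 + €357,660 = €1,549,860
Minimum €927,500: €1,549,860 meets the minimum, no increase.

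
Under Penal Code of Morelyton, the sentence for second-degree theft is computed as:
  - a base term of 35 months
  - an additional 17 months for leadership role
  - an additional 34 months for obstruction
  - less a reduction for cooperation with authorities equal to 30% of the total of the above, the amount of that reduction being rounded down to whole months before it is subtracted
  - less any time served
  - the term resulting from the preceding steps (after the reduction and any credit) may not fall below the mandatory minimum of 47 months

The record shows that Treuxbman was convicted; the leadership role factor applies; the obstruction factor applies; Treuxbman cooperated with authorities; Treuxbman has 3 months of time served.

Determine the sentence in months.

Leadership role enhancement: +17 months
Obstruction enhancement: +34 months
Adjusted term: 35 months + 17 months + 34 months = 86 months
Cooperation with authorities reduction: 30% of 86 months = 25 months (rounded down)
After reduction: 86 − 25 = 61 months
Less time served: 61 months − 3 months = 58 months
Minimum 47 months: 58 months meets the minimum, no increase.

58 months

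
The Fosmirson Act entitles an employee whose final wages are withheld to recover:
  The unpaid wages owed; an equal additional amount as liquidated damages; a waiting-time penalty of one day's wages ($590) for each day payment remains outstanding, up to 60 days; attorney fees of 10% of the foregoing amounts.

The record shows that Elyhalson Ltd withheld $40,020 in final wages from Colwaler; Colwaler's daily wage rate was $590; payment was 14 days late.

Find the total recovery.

Total award: $97,130

Liquidated damages (equal amount): $40,020
Penalty days: min(14, 60) = 14
Waiting-time penalty: 14 × $590 = $8,260
Subtotal: $40,020 + $40,020 + $8,260 = $88,300
Attorney fees: 10% of $88,300 = $8,830
Total award: $88,300 + $8,830 = $97,130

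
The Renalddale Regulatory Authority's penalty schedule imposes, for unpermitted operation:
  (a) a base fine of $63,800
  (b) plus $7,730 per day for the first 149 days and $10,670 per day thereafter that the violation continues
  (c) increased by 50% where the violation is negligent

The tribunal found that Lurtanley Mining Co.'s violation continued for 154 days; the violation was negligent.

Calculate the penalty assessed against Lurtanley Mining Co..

First 149 days: 149 × $7,730 = $1,151,770
Remaining days: (154 − 149) × $10,670 = $53,350
Per-day component: $1,151,770 + $53,350 = $1,205,120
Base plus per-day: $63,800 + $1,205,120 = $1,268,920
Enhancement: 50% of $1,268,920 = $634,460
Enhanced fine: $1,268,920 + $634,460 = $1,903,380

$1,903,380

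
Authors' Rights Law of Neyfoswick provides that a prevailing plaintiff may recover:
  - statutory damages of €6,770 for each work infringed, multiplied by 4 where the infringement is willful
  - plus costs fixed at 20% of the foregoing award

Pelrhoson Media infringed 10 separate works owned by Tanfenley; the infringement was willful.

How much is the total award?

€324,960

Statutory damages: 10 × €6,770 = €67,700
Multiplied by 4: 4 × €67,700 = €270,800
Costs: 20% of €270,800 = €54,160
Award plus costs: €270,800 + €54,160 = €324,960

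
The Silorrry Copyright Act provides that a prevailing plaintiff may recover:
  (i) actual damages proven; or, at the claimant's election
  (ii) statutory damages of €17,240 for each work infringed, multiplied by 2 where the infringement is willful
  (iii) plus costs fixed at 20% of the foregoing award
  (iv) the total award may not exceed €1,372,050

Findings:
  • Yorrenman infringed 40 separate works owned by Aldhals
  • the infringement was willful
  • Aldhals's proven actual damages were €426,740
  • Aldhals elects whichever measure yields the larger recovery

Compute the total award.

€1,372,050

Statutory damages: 40 × €17,240 = €689,600
Doubled: 2 × €689,600 = €1,379,200
Greater of actual damages (€426,740) or enhanced statutory damages (€1,379,200): €1,379,200
Costs: 20% of €1,379,200 = €275,840
Award plus costs: €1,379,200 + €275,840 = €1,655,040
Cap at €1,372,050: €1,655,040 exceeds the cap → €1,372,050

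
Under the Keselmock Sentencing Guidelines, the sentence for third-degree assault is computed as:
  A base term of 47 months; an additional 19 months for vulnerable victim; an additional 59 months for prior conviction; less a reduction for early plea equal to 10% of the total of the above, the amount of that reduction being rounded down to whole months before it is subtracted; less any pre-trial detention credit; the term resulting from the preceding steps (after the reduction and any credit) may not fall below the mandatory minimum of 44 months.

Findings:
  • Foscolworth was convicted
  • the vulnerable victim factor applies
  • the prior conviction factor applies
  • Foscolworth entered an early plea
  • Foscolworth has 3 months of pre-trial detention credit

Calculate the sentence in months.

110 months

Vulnerable victim enhancement: +19 months
Prior conviction enhancement: +59 months
Adjusted term: 47 months + 19 months + 59 months = 125 months
Early plea reduction: 10% of 125 months = 12 months (rounded down)
After reduction: 125 − 12 = 113 months
Less pre-trial detention credit: 113 months − 3 months = 110 months
Minimum 44 months: 110 months meets the minimum, no increase.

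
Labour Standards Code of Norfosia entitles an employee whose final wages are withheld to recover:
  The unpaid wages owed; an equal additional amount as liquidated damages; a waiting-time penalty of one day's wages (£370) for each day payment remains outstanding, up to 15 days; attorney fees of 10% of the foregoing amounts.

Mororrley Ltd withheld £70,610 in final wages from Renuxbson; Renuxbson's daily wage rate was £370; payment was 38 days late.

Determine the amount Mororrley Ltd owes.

£161,447

Liquidated damages (equal amount): £70,610
Penalty days: min(38, 15) = 15
Waiting-time penalty: 15 × £370 = £5,550
Subtotal: £70,610 + £70,610 + £5,550 = £146,770
Attorney fees: 10% of £146,770 = £14,677
Total award: £146,770 + £14,677 = £161,447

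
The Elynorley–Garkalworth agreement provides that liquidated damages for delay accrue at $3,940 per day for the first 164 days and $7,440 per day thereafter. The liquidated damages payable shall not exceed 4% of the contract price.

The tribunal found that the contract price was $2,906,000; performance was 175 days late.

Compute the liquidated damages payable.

$116,240

First 164 days: 164 × $3,940 = $646,160
Remaining days: (175 − 164) × $7,440 = $81,840
Accrued per-day damages: $646,160 + $81,840 = $728,000
Cap: 4% of $2,906,000 = $116,240
Cap at $116,240: $728,000 exceeds the cap → $116,240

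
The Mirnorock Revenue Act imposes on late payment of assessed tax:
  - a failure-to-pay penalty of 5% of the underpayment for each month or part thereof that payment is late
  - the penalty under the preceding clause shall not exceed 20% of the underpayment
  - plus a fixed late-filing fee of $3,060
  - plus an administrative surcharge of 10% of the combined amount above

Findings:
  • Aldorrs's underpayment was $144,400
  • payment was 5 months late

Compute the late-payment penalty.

$35,134

Accrued rate: 5% × 5 = 25%, capped at 20% → 20%
Failure-to-pay penalty: 20% of $144,400 = $28,880
Penalty before surcharge: $28,880 + $3,060 = $31,940
Administrative surcharge: 10% of $31,940 = $3,194
Total penalty: $31,940 + $3,194 = $35,134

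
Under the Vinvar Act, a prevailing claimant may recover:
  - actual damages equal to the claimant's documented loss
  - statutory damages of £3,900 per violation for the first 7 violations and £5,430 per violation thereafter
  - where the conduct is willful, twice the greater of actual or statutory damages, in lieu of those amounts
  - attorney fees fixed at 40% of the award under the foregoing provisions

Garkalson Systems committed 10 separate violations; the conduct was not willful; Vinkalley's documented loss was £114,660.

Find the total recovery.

First 7 violations: 7 × £3,900 = £27,300
Remaining violations: (10 − 7) × £5,430 = £16,290
Statutory damages: £27,300 + £16,290 = £43,590
Conduct not willful: the in-lieu enhancement does not apply.
Actual plus statutory damages: £114,660 + £43,590 = £158,250
Attorney fees: 40% of £158,250 = £63,300
Total recovery: £158,250 + £63,300 = £221,550

£221,550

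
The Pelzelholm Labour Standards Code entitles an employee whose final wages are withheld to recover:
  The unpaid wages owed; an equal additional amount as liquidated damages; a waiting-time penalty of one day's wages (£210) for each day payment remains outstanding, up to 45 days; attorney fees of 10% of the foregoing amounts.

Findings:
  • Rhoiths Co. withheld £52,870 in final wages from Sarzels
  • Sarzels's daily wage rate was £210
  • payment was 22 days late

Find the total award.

Total award: £121,396

Liquidated damages (equal amount): £52,870
Penalty days: min(22, 45) = 22
Waiting-time penalty: 22 × £210 = £4,620
Subtotal: £52,870 + £52,870 + £4,620 = £110,360
Attorney fees: 10% of £110,360 = £11,036
Total award: £110,360 + £11,036 = £121,396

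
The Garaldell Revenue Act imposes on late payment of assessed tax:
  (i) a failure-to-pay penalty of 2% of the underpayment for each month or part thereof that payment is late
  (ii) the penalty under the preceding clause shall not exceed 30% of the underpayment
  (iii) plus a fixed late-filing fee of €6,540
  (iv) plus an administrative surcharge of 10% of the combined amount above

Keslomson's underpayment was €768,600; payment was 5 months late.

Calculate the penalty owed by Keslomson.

Accrued rate: 2% × 5 = 10%, capped at 30% → 10%
Failure-to-pay penalty: 10% of €768,600 = €76,860
Penalty before surcharge: €76,860 + €6,540 = €83,400
Administrative surcharge: 10% of €83,400 = €8,340
Total penalty: €83,400 + €8,340 = €91,740

€91,740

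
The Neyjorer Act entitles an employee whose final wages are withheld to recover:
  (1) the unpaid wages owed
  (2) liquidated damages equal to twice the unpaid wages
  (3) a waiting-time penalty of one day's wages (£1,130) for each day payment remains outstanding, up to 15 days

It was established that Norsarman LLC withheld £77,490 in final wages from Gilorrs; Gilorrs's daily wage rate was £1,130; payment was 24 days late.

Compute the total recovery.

Doubled: 2 × £77,490 = £154,980
Penalty days: min(24, 15) = 15
Waiting-time penalty: 15 × £1,130 = £16,950
Total award: £77,490 + £154,980 + £16,950 = £249,420

£249,420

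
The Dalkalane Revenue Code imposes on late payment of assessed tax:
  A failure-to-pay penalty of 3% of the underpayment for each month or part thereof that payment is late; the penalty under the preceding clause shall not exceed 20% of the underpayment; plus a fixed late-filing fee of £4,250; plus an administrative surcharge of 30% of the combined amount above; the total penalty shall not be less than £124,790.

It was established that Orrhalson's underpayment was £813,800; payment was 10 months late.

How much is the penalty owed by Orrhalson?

£217,113

Accrued rate: 3% × 10 = 30%, capped at 20% → 20%
Failure-to-pay penalty: 20% of £813,800 = £162,760
Penalty before surcharge: £162,760 + £4,250 = £167,010
Administrative surcharge: 30% of £167,010 = £50,103
Total penalty: £167,010 + £50,103 = £217,113
Minimum £124,790: £217,113 meets the minimum, no increase.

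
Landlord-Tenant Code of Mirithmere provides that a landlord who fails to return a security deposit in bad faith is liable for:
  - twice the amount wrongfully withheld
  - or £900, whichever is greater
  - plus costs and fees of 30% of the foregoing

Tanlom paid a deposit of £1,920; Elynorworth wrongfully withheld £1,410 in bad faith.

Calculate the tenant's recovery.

£3,666

Doubled: 2 × £1,410 = £2,820
Minimum £900: £2,820 meets the minimum, no increase.
Costs and fees: 30% of £2,820 = £846
Total recovery: £2,820 + £846 = £3,666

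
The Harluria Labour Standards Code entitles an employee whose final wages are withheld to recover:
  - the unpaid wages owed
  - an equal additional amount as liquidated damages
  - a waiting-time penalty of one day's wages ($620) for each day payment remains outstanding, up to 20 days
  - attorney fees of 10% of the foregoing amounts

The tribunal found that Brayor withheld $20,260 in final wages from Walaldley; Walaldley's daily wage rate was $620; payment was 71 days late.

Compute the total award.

Liquidated damages (equal amount): $20,260
Penalty days: min(71, 20) = 20
Waiting-time penalty: 20 × $620 = $12,400
Subtotal: $20,260 + $20,260 + $12,400 = $52,920
Attorney fees: 10% of $52,920 = $5,292
Total award: $52,920 + $5,292 = $58,212

$58,212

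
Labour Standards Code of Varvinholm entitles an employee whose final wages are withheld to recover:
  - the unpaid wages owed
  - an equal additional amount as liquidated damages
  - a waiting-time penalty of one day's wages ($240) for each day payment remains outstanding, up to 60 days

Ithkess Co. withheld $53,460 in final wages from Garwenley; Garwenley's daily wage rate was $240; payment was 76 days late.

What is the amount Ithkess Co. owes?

Liquidated damages (equal amount): $53,460
Penalty days: min(76, 60) = 60
Waiting-time penalty: 60 × $240 = $14,400
Total award: $53,460 + $53,460 + $14,400 = $121,320

$121,320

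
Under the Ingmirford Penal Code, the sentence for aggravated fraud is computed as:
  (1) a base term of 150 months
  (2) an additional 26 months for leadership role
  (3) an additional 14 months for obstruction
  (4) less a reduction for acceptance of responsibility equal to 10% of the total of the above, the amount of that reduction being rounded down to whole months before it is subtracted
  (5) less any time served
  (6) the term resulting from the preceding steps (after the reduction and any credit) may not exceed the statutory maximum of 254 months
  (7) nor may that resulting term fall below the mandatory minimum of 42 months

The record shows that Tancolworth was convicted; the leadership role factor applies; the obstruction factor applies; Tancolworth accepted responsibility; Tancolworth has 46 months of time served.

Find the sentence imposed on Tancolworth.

Leadership role enhancement: +26 months
Obstruction enhancement: +14 months
Adjusted term: 150 months + 26 months + 14 months = 190 months
Acceptance of responsibility reduction: 10% of 190 months = 19 months (rounded down)
After reduction: 190 − 19 = 171 months
Less time served: 171 months − 46 months = 125 months
Cap at 254 months: 125 months is within the cap, no reduction.
Minimum 42 months: 125 months meets the minimum, no increase.

Sentence: 125 months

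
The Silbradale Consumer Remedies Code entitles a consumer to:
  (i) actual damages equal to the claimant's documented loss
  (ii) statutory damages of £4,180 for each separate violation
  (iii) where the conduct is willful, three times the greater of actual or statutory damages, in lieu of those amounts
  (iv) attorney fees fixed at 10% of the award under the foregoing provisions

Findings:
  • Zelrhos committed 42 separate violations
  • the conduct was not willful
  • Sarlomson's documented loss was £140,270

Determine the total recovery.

£347,413

Statutory damages: 42 × £4,180 = £175,560
Conduct not willful: the in-lieu enhancement does not apply.
Actual plus statutory damages: £140,270 + £175,560 = £315,830
Attorney fees: 10% of £315,830 = £31,583
Total recovery: £315,830 + £31,583 = £347,413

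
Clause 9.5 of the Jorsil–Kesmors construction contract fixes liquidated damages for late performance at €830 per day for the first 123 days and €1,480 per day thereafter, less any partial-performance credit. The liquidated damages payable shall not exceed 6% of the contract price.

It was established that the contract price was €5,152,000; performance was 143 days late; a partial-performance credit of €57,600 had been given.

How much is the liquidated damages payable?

First 123 days: 123 × €830 = €102,090
Remaining days: (143 − 123) × €1,480 = €29,600
Accrued per-day damages: €102,090 + €29,600 = €131,690
Less partial-performance credit: €131,690 − €57,600 = €74,090
Cap: 6% of €5,152,000 = €309,120
Cap at €309,120: €74,090 is within the cap, no reduction.

€74,090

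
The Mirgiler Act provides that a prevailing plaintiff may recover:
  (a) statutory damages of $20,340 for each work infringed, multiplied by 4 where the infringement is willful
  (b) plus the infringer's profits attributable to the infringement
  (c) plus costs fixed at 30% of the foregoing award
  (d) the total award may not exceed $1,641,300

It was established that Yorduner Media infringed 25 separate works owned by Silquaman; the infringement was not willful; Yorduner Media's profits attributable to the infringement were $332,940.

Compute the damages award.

Statutory damages: 25 × $20,340 = $508,500
Infringement not willful: no ×4 enhancement.
Combined award: $508,500 + $332,940 = $841,440
Costs: 30% of $841,440 = $252,432
Award plus costs: $841,440 + $252,432 = $1,093,872
Cap at $1,641,300: $1,093,872 is within the cap, no reduction.

$1,093,872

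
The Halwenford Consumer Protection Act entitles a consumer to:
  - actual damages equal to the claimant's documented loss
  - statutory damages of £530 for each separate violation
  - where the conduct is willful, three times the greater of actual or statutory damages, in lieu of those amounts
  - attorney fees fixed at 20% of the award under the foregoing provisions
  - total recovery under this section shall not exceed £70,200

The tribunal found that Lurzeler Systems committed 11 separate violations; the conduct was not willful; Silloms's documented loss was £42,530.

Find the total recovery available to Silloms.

Total recovery: £58,032

Statutory damages: 11 × £530 = £5,830
Conduct not willful: the in-lieu enhancement does not apply.
Actual plus statutory damages: £42,530 + £5,830 = £48,360
Attorney fees: 20% of £48,360 = £9,672
Total before cap: £48,360 + £9,672 = £58,032
Cap at £70,200: £58,032 is within the cap, no reduction.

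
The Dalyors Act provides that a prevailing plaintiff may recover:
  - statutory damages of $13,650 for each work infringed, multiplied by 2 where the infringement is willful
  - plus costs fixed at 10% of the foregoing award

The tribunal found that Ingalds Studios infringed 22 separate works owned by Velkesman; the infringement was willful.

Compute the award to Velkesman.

Statutory damages: 22 × $13,650 = $300,300
Doubled: 2 × $300,300 = $600,600
Costs: 10% of $600,600 = $60,060
Award plus costs: $600,600 + $60,060 = $660,660

$660,660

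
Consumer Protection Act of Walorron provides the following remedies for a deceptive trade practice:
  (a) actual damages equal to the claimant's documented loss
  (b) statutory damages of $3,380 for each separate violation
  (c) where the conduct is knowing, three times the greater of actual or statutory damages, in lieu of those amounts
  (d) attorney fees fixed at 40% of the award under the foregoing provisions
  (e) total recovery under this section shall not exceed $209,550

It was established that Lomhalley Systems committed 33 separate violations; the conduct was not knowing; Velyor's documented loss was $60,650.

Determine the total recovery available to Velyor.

$209,550

Statutory damages: 33 × $3,380 = $111,540
Conduct not knowing: the in-lieu enhancement does not apply.
Actual plus statutory damages: $60,650 + $111,540 = $172,190
Attorney fees: 40% of $172,190 = $68,876
Total before cap: $172,190 + $68,876 = $241,066
Cap at $209,550: $241,066 exceeds the cap → $209,550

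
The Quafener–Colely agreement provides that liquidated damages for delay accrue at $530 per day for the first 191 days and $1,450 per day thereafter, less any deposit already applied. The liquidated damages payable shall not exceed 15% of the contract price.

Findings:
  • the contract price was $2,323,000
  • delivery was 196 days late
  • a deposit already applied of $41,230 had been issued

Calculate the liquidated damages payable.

First 191 days: 191 × $530 = $101,230
Remaining days: (196 − 191) × $1,450 = $7,250
Accrued per-day damages: $101,230 + $7,250 = $108,480
Less deposit already applied: $108,480 − $41,230 = $67,250
Cap: 15% of $2,323,000 = $348,450
Cap at $348,450: $67,250 is within the cap, no reduction.

$67,250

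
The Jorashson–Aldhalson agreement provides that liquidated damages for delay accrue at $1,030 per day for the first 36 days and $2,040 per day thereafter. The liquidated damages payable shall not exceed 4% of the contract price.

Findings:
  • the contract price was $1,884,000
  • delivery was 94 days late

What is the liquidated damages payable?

First 36 days: 36 × $1,030 = $37,080
Remaining days: (94 − 36) × $2,040 = $118,320
Accrued per-day damages: $37,080 + $118,320 = $155,400
Cap: 4% of $1,884,000 = $75,360
Cap at $75,360: $155,400 exceeds the cap → $75,360

Liquidated damages: $75,360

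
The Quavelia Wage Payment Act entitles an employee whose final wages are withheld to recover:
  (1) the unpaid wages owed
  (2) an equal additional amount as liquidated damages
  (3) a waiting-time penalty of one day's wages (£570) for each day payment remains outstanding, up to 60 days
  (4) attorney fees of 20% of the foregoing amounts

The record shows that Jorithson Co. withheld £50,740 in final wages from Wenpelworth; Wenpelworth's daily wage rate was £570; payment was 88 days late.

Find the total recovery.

Liquidated damages (equal amount): £50,740
Penalty days: min(88, 60) = 60
Waiting-time penalty: 60 × £570 = £34,200
Subtotal: £50,740 + £50,740 + £34,200 = £135,680
Attorney fees: 20% of £135,680 = £27,136
Total award: £135,680 + £27,136 = £162,816

£162,816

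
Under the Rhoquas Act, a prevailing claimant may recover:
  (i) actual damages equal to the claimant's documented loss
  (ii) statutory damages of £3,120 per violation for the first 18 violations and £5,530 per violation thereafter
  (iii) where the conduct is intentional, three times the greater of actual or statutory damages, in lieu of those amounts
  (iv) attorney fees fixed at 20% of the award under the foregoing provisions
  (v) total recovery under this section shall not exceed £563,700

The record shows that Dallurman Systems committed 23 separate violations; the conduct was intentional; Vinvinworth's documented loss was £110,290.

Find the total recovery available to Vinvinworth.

£397,044

First 18 violations: 18 × £3,120 = £56,160
Remaining violations: (23 − 18) × £5,530 = £27,650
Statutory damages: £56,160 + £27,650 = £83,810
Greater of actual damages (£110,290) or statutory damages (£83,810): £110,290
Trebled: 3 × £110,290 = £330,870
Attorney fees: 20% of £330,870 = £66,174
Total before cap: £330,870 + £66,174 = £397,044
Cap at £563,700: £397,044 is within the cap, no reduction.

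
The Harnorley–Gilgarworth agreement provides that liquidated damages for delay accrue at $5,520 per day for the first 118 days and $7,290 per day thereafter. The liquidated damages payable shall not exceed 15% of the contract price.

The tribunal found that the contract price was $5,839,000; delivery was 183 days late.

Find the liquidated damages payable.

$875,850

First 118 days: 118 × $5,520 = $651,360
Remaining days: (183 − 118) × $7,290 = $473,850
Accrued per-day damages: $651,360 + $473,850 = $1,125,210
Cap: 15% of $5,839,000 = $875,850
Cap at $875,850: $1,125,210 exceeds the cap → $875,850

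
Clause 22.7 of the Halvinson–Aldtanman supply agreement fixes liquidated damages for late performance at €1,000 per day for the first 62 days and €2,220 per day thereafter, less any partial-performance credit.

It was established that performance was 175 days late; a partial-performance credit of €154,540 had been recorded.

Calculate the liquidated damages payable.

Liquidated damages: €158,320

First 62 days: 62 × €1,000 = €62,000
Remaining days: (175 − 62) × €2,220 = €250,860
Accrued per-day damages: €62,000 + €250,860 = €312,860
Less partial-performance credit: €312,860 − €154,540 = €158,320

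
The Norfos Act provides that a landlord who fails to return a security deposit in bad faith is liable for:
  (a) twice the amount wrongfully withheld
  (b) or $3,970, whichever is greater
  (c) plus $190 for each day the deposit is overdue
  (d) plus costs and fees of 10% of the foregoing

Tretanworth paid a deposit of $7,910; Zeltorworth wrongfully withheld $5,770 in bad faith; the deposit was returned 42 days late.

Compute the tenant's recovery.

Doubled: 2 × $5,770 = $11,540
Minimum $3,970: $11,540 meets the minimum, no increase.
Late-return penalty: 42 × $190 = $7,980
Damages plus late penalty: $11,540 + $7,980 = $19,520
Costs and fees: 10% of $19,520 = $1,952
Total recovery: $19,520 + $1,952 = $21,472

Recovery: $21,472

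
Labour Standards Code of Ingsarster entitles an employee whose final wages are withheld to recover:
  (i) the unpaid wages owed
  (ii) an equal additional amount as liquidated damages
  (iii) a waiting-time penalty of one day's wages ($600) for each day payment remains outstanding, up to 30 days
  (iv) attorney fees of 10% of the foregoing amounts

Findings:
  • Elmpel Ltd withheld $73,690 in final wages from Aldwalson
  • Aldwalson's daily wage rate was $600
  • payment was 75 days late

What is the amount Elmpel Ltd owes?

Liquidated damages (equal amount): $73,690
Penalty days: min(75, 30) = 30
Waiting-time penalty: 30 × $600 = $18,000
Subtotal: $73,690 + $73,690 + $18,000 = $165,380
Attorney fees: 10% of $165,380 = $16,538
Total award: $165,380 + $16,538 = $181,918

Total award: $181,918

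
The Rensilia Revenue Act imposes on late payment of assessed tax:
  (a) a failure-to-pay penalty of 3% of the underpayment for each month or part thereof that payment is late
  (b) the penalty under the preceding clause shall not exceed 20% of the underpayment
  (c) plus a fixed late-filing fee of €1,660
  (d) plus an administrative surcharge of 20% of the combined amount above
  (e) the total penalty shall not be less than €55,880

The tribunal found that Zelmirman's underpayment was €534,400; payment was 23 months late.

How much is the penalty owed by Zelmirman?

Accrued rate: 3% × 23 = 69%, capped at 20% → 20%
Failure-to-pay penalty: 20% of €534,400 = €106,880
Penalty before surcharge: €106,880 + €1,660 = €108,540
Administrative surcharge: 20% of €108,540 = €21,708
Total penalty: €108,540 + €21,708 = €130,248
Minimum €55,880: €130,248 meets the minimum, no increase.

€130,248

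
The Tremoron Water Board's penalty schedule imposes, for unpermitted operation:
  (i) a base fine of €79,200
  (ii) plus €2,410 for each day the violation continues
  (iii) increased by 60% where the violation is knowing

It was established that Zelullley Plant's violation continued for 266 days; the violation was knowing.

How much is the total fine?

Per-day component: 266 × €2,410 = €641,060
Base plus per-day: €79,200 + €641,060 = €720,260
Enhancement: 60% of €720,260 = €432,156
Enhanced fine: €720,260 + €432,156 = €1,152,416

€1,152,416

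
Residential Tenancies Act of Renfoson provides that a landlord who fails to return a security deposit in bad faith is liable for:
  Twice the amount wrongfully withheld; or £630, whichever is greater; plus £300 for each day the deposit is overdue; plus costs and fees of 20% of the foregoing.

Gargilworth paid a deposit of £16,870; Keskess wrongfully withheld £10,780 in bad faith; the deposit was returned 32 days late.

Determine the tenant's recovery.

£37,392

Doubled: 2 × £10,780 = £21,560
Minimum £630: £21,560 meets the minimum, no increase.
Late-return penalty: 32 × £300 = £9,600
Damages plus late penalty: £21,560 + £9,600 = £31,160
Costs and fees: 20% of £31,160 = £6,232
Total recovery: £31,160 + £6,232 = £37,392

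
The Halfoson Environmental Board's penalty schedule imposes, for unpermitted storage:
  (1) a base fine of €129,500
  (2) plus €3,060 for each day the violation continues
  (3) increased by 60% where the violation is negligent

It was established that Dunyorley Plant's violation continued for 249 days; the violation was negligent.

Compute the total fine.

Per-day component: 249 × €3,060 = €761,940
Base plus per-day: €129,500 + €761,940 = €891,440
Enhancement: 60% of €891,440 = €534,864
Enhanced fine: €891,440 + €534,864 = €1,426,304

€1,426,304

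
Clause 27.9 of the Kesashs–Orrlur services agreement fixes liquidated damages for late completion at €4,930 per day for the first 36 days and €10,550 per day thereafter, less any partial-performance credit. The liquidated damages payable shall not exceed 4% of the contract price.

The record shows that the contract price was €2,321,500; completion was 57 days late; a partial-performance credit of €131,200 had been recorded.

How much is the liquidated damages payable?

First 36 days: 36 × €4,930 = €177,480
Remaining days: (57 − 36) × €10,550 = €221,550
Accrued per-day damages: €177,480 + €221,550 = €399,030
Less partial-performance credit: €399,030 − €131,200 = €267,830
Cap: 4% of €2,321,500 = €92,860
Cap at €92,860: €267,830 exceeds the cap → €92,860

Liquidated damages: €92,860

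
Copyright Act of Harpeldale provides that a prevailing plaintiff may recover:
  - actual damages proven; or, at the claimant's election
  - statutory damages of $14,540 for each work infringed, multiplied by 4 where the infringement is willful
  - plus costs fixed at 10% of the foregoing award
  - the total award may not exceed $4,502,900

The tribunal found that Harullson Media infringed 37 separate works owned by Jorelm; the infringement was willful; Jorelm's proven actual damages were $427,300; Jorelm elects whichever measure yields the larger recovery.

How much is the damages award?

$2,367,112

Statutory damages: 37 × $14,540 = $537,980
Multiplied by 4: 4 × $537,980 = $2,151,920
Greater of actual damages ($427,300) or enhanced statutory damages ($2,151,920): $2,151,920
Costs: 10% of $2,151,920 = $215,192
Award plus costs: $2,151,920 + $215,192 = $2,367,112
Cap at $4,502,900: $2,367,112 is within the cap, no reduction.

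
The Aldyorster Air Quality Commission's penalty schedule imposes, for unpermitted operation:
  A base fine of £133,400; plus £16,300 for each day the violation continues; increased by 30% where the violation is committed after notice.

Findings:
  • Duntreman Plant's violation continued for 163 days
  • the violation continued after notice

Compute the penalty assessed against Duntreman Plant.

Per-day component: 163 × £16,300 = £2,656,900
Base plus per-day: £133,400 + £2,656,900 = £2,790,300
Enhancement: 30% of £2,790,300 = £837,090
Enhanced fine: £2,790,300 + £837,090 = £3,627,390

£3,627,390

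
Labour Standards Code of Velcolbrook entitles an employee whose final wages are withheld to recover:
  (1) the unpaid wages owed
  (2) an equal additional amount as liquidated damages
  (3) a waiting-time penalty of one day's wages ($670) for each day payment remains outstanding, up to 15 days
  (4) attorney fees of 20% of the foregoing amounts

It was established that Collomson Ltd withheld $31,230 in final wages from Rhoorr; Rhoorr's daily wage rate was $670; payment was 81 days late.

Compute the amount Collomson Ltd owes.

Liquidated damages (equal amount): $31,230
Penalty days: min(81, 15) = 15
Waiting-time penalty: 15 × $670 = $10,050
Subtotal: $31,230 + $31,230 + $10,050 = $72,510
Attorney fees: 20% of $72,510 = $14,502
Total award: $72,510 + $14,502 = $87,012

$87,012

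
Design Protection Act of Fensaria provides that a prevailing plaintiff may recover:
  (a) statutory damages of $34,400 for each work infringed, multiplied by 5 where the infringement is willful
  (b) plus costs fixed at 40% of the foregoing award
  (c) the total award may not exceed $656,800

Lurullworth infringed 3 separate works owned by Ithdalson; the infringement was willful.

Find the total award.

Statutory damages: 3 × $34,400 = $103,200
Multiplied by 5: 5 × $103,200 = $516,000
Costs: 40% of $516,000 = $206,400
Award plus costs: $516,000 + $206,400 = $722,400
Cap at $656,800: $722,400 exceeds the cap → $656,800

Award: $656,800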